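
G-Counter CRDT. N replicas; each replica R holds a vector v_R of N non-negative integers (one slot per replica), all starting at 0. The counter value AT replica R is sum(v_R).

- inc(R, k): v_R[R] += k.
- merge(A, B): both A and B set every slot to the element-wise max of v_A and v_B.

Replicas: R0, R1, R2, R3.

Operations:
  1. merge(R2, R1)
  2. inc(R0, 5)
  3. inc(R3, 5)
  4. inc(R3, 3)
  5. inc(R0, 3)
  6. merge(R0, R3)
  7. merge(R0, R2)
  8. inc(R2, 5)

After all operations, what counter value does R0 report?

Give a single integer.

Op 1: merge R2<->R1 -> R2=(0,0,0,0) R1=(0,0,0,0)
Op 2: inc R0 by 5 -> R0=(5,0,0,0) value=5
Op 3: inc R3 by 5 -> R3=(0,0,0,5) value=5
Op 4: inc R3 by 3 -> R3=(0,0,0,8) value=8
Op 5: inc R0 by 3 -> R0=(8,0,0,0) value=8
Op 6: merge R0<->R3 -> R0=(8,0,0,8) R3=(8,0,0,8)
Op 7: merge R0<->R2 -> R0=(8,0,0,8) R2=(8,0,0,8)
Op 8: inc R2 by 5 -> R2=(8,0,5,8) value=21

Answer: 16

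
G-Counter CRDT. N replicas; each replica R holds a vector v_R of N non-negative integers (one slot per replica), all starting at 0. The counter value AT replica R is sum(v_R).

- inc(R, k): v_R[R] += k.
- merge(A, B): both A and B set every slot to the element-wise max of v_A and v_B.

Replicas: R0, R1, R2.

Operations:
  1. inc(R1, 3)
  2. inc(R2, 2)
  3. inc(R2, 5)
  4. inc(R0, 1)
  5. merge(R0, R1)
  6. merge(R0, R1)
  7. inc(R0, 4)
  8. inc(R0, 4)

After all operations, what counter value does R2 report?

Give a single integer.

Op 1: inc R1 by 3 -> R1=(0,3,0) value=3
Op 2: inc R2 by 2 -> R2=(0,0,2) value=2
Op 3: inc R2 by 5 -> R2=(0,0,7) value=7
Op 4: inc R0 by 1 -> R0=(1,0,0) value=1
Op 5: merge R0<->R1 -> R0=(1,3,0) R1=(1,3,0)
Op 6: merge R0<->R1 -> R0=(1,3,0) R1=(1,3,0)
Op 7: inc R0 by 4 -> R0=(5,3,0) value=8
Op 8: inc R0 by 4 -> R0=(9,3,0) value=12

Answer: 7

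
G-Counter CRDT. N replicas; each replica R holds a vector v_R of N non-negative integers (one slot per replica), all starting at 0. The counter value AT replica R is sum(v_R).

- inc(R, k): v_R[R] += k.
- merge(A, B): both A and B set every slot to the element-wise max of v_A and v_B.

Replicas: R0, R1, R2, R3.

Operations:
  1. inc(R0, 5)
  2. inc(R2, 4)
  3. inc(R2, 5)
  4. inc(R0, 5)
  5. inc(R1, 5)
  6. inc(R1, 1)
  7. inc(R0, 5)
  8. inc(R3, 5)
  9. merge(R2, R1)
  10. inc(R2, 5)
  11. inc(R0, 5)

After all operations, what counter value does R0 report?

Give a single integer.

Answer: 20

Derivation:
Op 1: inc R0 by 5 -> R0=(5,0,0,0) value=5
Op 2: inc R2 by 4 -> R2=(0,0,4,0) value=4
Op 3: inc R2 by 5 -> R2=(0,0,9,0) value=9
Op 4: inc R0 by 5 -> R0=(10,0,0,0) value=10
Op 5: inc R1 by 5 -> R1=(0,5,0,0) value=5
Op 6: inc R1 by 1 -> R1=(0,6,0,0) value=6
Op 7: inc R0 by 5 -> R0=(15,0,0,0) value=15
Op 8: inc R3 by 5 -> R3=(0,0,0,5) value=5
Op 9: merge R2<->R1 -> R2=(0,6,9,0) R1=(0,6,9,0)
Op 10: inc R2 by 5 -> R2=(0,6,14,0) value=20
Op 11: inc R0 by 5 -> R0=(20,0,0,0) value=20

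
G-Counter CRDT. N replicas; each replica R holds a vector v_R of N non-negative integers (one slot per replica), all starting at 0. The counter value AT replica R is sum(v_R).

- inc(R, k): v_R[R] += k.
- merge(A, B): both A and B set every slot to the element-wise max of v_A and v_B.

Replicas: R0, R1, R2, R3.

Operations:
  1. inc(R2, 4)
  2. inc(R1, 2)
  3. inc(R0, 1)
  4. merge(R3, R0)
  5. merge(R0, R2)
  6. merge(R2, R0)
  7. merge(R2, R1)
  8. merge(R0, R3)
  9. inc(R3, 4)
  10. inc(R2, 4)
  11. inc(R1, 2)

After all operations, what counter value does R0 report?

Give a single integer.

Answer: 5

Derivation:
Op 1: inc R2 by 4 -> R2=(0,0,4,0) value=4
Op 2: inc R1 by 2 -> R1=(0,2,0,0) value=2
Op 3: inc R0 by 1 -> R0=(1,0,0,0) value=1
Op 4: merge R3<->R0 -> R3=(1,0,0,0) R0=(1,0,0,0)
Op 5: merge R0<->R2 -> R0=(1,0,4,0) R2=(1,0,4,0)
Op 6: merge R2<->R0 -> R2=(1,0,4,0) R0=(1,0,4,0)
Op 7: merge R2<->R1 -> R2=(1,2,4,0) R1=(1,2,4,0)
Op 8: merge R0<->R3 -> R0=(1,0,4,0) R3=(1,0,4,0)
Op 9: inc R3 by 4 -> R3=(1,0,4,4) value=9
Op 10: inc R2 by 4 -> R2=(1,2,8,0) value=11
Op 11: inc R1 by 2 -> R1=(1,4,4,0) value=9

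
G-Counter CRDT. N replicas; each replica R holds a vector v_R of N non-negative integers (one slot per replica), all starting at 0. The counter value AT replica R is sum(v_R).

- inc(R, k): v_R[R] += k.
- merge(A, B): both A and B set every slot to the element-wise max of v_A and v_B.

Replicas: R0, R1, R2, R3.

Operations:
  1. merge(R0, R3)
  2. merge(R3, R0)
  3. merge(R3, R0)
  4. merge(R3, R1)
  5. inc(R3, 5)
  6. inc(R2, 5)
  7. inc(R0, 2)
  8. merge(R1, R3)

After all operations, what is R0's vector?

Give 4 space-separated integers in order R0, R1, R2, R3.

Op 1: merge R0<->R3 -> R0=(0,0,0,0) R3=(0,0,0,0)
Op 2: merge R3<->R0 -> R3=(0,0,0,0) R0=(0,0,0,0)
Op 3: merge R3<->R0 -> R3=(0,0,0,0) R0=(0,0,0,0)
Op 4: merge R3<->R1 -> R3=(0,0,0,0) R1=(0,0,0,0)
Op 5: inc R3 by 5 -> R3=(0,0,0,5) value=5
Op 6: inc R2 by 5 -> R2=(0,0,5,0) value=5
Op 7: inc R0 by 2 -> R0=(2,0,0,0) value=2
Op 8: merge R1<->R3 -> R1=(0,0,0,5) R3=(0,0,0,5)

Answer: 2 0 0 0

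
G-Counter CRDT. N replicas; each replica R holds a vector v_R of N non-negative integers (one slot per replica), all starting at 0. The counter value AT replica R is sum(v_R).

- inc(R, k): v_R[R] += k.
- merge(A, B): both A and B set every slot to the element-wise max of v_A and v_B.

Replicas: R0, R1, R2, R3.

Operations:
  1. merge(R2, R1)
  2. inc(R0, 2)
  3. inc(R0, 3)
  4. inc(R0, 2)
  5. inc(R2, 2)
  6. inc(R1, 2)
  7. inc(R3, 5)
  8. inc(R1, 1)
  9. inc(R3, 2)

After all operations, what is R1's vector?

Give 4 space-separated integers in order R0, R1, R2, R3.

Op 1: merge R2<->R1 -> R2=(0,0,0,0) R1=(0,0,0,0)
Op 2: inc R0 by 2 -> R0=(2,0,0,0) value=2
Op 3: inc R0 by 3 -> R0=(5,0,0,0) value=5
Op 4: inc R0 by 2 -> R0=(7,0,0,0) value=7
Op 5: inc R2 by 2 -> R2=(0,0,2,0) value=2
Op 6: inc R1 by 2 -> R1=(0,2,0,0) value=2
Op 7: inc R3 by 5 -> R3=(0,0,0,5) value=5
Op 8: inc R1 by 1 -> R1=(0,3,0,0) value=3
Op 9: inc R3 by 2 -> R3=(0,0,0,7) value=7

Answer: 0 3 0 0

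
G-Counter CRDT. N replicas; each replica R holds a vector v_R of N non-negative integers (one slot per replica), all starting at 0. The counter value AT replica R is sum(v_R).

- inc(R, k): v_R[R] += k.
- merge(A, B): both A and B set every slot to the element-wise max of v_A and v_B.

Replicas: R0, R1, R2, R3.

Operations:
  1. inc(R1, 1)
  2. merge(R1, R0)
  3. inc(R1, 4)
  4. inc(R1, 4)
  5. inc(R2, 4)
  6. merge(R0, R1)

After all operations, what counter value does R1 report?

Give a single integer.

Op 1: inc R1 by 1 -> R1=(0,1,0,0) value=1
Op 2: merge R1<->R0 -> R1=(0,1,0,0) R0=(0,1,0,0)
Op 3: inc R1 by 4 -> R1=(0,5,0,0) value=5
Op 4: inc R1 by 4 -> R1=(0,9,0,0) value=9
Op 5: inc R2 by 4 -> R2=(0,0,4,0) value=4
Op 6: merge R0<->R1 -> R0=(0,9,0,0) R1=(0,9,0,0)

Answer: 9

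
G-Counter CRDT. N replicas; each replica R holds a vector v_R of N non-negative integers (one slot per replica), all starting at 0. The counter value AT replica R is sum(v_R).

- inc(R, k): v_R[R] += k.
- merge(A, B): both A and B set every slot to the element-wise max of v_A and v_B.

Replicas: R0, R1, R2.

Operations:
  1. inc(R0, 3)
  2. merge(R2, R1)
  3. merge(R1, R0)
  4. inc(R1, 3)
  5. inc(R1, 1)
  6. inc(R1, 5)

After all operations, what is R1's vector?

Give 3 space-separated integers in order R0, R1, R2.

Answer: 3 9 0

Derivation:
Op 1: inc R0 by 3 -> R0=(3,0,0) value=3
Op 2: merge R2<->R1 -> R2=(0,0,0) R1=(0,0,0)
Op 3: merge R1<->R0 -> R1=(3,0,0) R0=(3,0,0)
Op 4: inc R1 by 3 -> R1=(3,3,0) value=6
Op 5: inc R1 by 1 -> R1=(3,4,0) value=7
Op 6: inc R1 by 5 -> R1=(3,9,0) value=12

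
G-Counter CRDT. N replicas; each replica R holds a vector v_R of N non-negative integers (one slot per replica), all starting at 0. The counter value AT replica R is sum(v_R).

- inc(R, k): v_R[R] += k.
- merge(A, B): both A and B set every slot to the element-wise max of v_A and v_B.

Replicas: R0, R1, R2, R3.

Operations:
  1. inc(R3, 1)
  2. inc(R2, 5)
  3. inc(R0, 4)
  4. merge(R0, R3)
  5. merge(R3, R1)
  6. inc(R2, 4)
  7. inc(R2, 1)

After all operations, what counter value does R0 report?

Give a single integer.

Op 1: inc R3 by 1 -> R3=(0,0,0,1) value=1
Op 2: inc R2 by 5 -> R2=(0,0,5,0) value=5
Op 3: inc R0 by 4 -> R0=(4,0,0,0) value=4
Op 4: merge R0<->R3 -> R0=(4,0,0,1) R3=(4,0,0,1)
Op 5: merge R3<->R1 -> R3=(4,0,0,1) R1=(4,0,0,1)
Op 6: inc R2 by 4 -> R2=(0,0,9,0) value=9
Op 7: inc R2 by 1 -> R2=(0,0,10,0) value=10

Answer: 5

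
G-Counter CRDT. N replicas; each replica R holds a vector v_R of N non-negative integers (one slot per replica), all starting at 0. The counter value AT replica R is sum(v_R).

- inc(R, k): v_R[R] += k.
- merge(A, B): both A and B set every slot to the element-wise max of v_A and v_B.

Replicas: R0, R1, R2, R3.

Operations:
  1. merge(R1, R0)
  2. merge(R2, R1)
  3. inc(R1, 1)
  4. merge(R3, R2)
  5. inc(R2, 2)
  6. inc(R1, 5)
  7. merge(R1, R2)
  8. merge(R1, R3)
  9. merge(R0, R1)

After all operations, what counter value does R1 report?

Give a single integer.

Op 1: merge R1<->R0 -> R1=(0,0,0,0) R0=(0,0,0,0)
Op 2: merge R2<->R1 -> R2=(0,0,0,0) R1=(0,0,0,0)
Op 3: inc R1 by 1 -> R1=(0,1,0,0) value=1
Op 4: merge R3<->R2 -> R3=(0,0,0,0) R2=(0,0,0,0)
Op 5: inc R2 by 2 -> R2=(0,0,2,0) value=2
Op 6: inc R1 by 5 -> R1=(0,6,0,0) value=6
Op 7: merge R1<->R2 -> R1=(0,6,2,0) R2=(0,6,2,0)
Op 8: merge R1<->R3 -> R1=(0,6,2,0) R3=(0,6,2,0)
Op 9: merge R0<->R1 -> R0=(0,6,2,0) R1=(0,6,2,0)

Answer: 8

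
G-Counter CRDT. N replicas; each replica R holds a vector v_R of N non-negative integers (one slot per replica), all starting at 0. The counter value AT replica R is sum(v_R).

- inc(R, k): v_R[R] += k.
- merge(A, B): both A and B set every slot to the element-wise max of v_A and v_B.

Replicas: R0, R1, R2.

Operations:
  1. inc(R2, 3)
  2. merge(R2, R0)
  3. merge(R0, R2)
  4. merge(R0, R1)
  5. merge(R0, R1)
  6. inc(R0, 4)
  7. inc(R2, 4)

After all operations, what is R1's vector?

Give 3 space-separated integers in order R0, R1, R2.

Answer: 0 0 3

Derivation:
Op 1: inc R2 by 3 -> R2=(0,0,3) value=3
Op 2: merge R2<->R0 -> R2=(0,0,3) R0=(0,0,3)
Op 3: merge R0<->R2 -> R0=(0,0,3) R2=(0,0,3)
Op 4: merge R0<->R1 -> R0=(0,0,3) R1=(0,0,3)
Op 5: merge R0<->R1 -> R0=(0,0,3) R1=(0,0,3)
Op 6: inc R0 by 4 -> R0=(4,0,3) value=7
Op 7: inc R2 by 4 -> R2=(0,0,7) value=7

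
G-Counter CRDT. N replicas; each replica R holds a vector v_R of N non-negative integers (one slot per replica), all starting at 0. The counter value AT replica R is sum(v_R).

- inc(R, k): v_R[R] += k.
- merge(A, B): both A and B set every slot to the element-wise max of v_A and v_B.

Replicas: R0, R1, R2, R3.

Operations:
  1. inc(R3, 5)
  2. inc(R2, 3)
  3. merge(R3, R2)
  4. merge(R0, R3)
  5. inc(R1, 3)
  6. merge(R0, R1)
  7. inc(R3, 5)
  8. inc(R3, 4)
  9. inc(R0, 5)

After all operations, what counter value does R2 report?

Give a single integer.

Op 1: inc R3 by 5 -> R3=(0,0,0,5) value=5
Op 2: inc R2 by 3 -> R2=(0,0,3,0) value=3
Op 3: merge R3<->R2 -> R3=(0,0,3,5) R2=(0,0,3,5)
Op 4: merge R0<->R3 -> R0=(0,0,3,5) R3=(0,0,3,5)
Op 5: inc R1 by 3 -> R1=(0,3,0,0) value=3
Op 6: merge R0<->R1 -> R0=(0,3,3,5) R1=(0,3,3,5)
Op 7: inc R3 by 5 -> R3=(0,0,3,10) value=13
Op 8: inc R3 by 4 -> R3=(0,0,3,14) value=17
Op 9: inc R0 by 5 -> R0=(5,3,3,5) value=16

Answer: 8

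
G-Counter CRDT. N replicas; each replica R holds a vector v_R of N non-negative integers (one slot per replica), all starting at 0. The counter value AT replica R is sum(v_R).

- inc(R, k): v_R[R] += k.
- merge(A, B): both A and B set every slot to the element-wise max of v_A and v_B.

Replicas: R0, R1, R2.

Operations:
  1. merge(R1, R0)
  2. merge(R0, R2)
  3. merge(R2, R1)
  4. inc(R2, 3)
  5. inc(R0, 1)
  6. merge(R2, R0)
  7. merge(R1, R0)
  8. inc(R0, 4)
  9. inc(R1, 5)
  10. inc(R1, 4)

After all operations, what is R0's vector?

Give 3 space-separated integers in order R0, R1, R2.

Op 1: merge R1<->R0 -> R1=(0,0,0) R0=(0,0,0)
Op 2: merge R0<->R2 -> R0=(0,0,0) R2=(0,0,0)
Op 3: merge R2<->R1 -> R2=(0,0,0) R1=(0,0,0)
Op 4: inc R2 by 3 -> R2=(0,0,3) value=3
Op 5: inc R0 by 1 -> R0=(1,0,0) value=1
Op 6: merge R2<->R0 -> R2=(1,0,3) R0=(1,0,3)
Op 7: merge R1<->R0 -> R1=(1,0,3) R0=(1,0,3)
Op 8: inc R0 by 4 -> R0=(5,0,3) value=8
Op 9: inc R1 by 5 -> R1=(1,5,3) value=9
Op 10: inc R1 by 4 -> R1=(1,9,3) value=13

Answer: 5 0 3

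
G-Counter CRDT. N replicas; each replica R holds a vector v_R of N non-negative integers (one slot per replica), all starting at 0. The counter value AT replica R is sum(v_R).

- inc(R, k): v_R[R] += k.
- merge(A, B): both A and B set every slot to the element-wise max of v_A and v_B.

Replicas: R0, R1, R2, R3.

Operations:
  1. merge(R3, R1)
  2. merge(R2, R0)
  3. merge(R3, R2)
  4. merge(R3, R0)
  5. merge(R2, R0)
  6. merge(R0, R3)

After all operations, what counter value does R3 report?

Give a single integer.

Answer: 0

Derivation:
Op 1: merge R3<->R1 -> R3=(0,0,0,0) R1=(0,0,0,0)
Op 2: merge R2<->R0 -> R2=(0,0,0,0) R0=(0,0,0,0)
Op 3: merge R3<->R2 -> R3=(0,0,0,0) R2=(0,0,0,0)
Op 4: merge R3<->R0 -> R3=(0,0,0,0) R0=(0,0,0,0)
Op 5: merge R2<->R0 -> R2=(0,0,0,0) R0=(0,0,0,0)
Op 6: merge R0<->R3 -> R0=(0,0,0,0) R3=(0,0,0,0)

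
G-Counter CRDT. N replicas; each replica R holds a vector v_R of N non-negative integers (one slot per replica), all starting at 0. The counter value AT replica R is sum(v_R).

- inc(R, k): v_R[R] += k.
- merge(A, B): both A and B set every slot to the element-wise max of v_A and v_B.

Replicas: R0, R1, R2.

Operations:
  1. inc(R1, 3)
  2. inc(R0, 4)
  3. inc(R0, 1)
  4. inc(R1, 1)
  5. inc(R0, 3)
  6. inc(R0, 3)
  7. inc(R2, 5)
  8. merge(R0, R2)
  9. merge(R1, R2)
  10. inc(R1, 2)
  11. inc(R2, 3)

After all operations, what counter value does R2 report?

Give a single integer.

Answer: 23

Derivation:
Op 1: inc R1 by 3 -> R1=(0,3,0) value=3
Op 2: inc R0 by 4 -> R0=(4,0,0) value=4
Op 3: inc R0 by 1 -> R0=(5,0,0) value=5
Op 4: inc R1 by 1 -> R1=(0,4,0) value=4
Op 5: inc R0 by 3 -> R0=(8,0,0) value=8
Op 6: inc R0 by 3 -> R0=(11,0,0) value=11
Op 7: inc R2 by 5 -> R2=(0,0,5) value=5
Op 8: merge R0<->R2 -> R0=(11,0,5) R2=(11,0,5)
Op 9: merge R1<->R2 -> R1=(11,4,5) R2=(11,4,5)
Op 10: inc R1 by 2 -> R1=(11,6,5) value=22
Op 11: inc R2 by 3 -> R2=(11,4,8) value=23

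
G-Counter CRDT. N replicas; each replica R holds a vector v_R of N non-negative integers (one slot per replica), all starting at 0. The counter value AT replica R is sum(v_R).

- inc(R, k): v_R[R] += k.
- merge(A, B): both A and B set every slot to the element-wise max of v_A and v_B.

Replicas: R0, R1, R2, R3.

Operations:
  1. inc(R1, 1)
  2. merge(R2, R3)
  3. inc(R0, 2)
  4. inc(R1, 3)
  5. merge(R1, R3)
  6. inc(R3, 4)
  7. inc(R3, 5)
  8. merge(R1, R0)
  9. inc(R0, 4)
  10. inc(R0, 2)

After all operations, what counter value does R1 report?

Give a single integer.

Op 1: inc R1 by 1 -> R1=(0,1,0,0) value=1
Op 2: merge R2<->R3 -> R2=(0,0,0,0) R3=(0,0,0,0)
Op 3: inc R0 by 2 -> R0=(2,0,0,0) value=2
Op 4: inc R1 by 3 -> R1=(0,4,0,0) value=4
Op 5: merge R1<->R3 -> R1=(0,4,0,0) R3=(0,4,0,0)
Op 6: inc R3 by 4 -> R3=(0,4,0,4) value=8
Op 7: inc R3 by 5 -> R3=(0,4,0,9) value=13
Op 8: merge R1<->R0 -> R1=(2,4,0,0) R0=(2,4,0,0)
Op 9: inc R0 by 4 -> R0=(6,4,0,0) value=10
Op 10: inc R0 by 2 -> R0=(8,4,0,0) value=12

Answer: 6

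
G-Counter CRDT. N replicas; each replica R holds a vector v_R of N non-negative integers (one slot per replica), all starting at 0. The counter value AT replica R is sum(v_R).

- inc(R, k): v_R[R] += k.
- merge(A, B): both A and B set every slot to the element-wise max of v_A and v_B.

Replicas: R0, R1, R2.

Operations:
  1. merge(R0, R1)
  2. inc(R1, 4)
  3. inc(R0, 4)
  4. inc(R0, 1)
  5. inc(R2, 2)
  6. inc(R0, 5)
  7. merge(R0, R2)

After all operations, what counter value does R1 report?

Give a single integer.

Answer: 4

Derivation:
Op 1: merge R0<->R1 -> R0=(0,0,0) R1=(0,0,0)
Op 2: inc R1 by 4 -> R1=(0,4,0) value=4
Op 3: inc R0 by 4 -> R0=(4,0,0) value=4
Op 4: inc R0 by 1 -> R0=(5,0,0) value=5
Op 5: inc R2 by 2 -> R2=(0,0,2) value=2
Op 6: inc R0 by 5 -> R0=(10,0,0) value=10
Op 7: merge R0<->R2 -> R0=(10,0,2) R2=(10,0,2)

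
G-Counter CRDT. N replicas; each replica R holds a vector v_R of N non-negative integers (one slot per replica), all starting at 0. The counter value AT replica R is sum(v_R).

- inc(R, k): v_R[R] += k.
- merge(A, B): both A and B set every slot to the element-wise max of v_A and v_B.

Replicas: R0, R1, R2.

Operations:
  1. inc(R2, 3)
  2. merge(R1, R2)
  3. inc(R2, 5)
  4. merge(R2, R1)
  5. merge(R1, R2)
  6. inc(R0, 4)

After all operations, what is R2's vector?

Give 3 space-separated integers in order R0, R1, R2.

Answer: 0 0 8

Derivation:
Op 1: inc R2 by 3 -> R2=(0,0,3) value=3
Op 2: merge R1<->R2 -> R1=(0,0,3) R2=(0,0,3)
Op 3: inc R2 by 5 -> R2=(0,0,8) value=8
Op 4: merge R2<->R1 -> R2=(0,0,8) R1=(0,0,8)
Op 5: merge R1<->R2 -> R1=(0,0,8) R2=(0,0,8)
Op 6: inc R0 by 4 -> R0=(4,0,0) value=4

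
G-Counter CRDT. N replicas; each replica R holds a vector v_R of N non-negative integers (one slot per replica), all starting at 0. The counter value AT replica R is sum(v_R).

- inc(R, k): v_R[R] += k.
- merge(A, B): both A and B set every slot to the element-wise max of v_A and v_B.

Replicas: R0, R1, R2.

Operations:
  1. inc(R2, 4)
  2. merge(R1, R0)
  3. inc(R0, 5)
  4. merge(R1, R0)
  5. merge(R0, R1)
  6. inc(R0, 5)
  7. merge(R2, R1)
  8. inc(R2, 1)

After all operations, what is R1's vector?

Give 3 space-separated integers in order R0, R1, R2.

Op 1: inc R2 by 4 -> R2=(0,0,4) value=4
Op 2: merge R1<->R0 -> R1=(0,0,0) R0=(0,0,0)
Op 3: inc R0 by 5 -> R0=(5,0,0) value=5
Op 4: merge R1<->R0 -> R1=(5,0,0) R0=(5,0,0)
Op 5: merge R0<->R1 -> R0=(5,0,0) R1=(5,0,0)
Op 6: inc R0 by 5 -> R0=(10,0,0) value=10
Op 7: merge R2<->R1 -> R2=(5,0,4) R1=(5,0,4)
Op 8: inc R2 by 1 -> R2=(5,0,5) value=10

Answer: 5 0 4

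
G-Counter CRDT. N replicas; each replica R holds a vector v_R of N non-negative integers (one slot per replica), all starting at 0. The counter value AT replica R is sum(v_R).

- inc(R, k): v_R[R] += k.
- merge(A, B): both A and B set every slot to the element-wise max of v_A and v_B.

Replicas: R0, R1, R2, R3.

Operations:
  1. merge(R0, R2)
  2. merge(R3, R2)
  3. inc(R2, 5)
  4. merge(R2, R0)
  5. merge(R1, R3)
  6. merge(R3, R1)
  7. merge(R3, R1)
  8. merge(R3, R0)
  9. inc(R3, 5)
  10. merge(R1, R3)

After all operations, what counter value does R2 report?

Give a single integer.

Answer: 5

Derivation:
Op 1: merge R0<->R2 -> R0=(0,0,0,0) R2=(0,0,0,0)
Op 2: merge R3<->R2 -> R3=(0,0,0,0) R2=(0,0,0,0)
Op 3: inc R2 by 5 -> R2=(0,0,5,0) value=5
Op 4: merge R2<->R0 -> R2=(0,0,5,0) R0=(0,0,5,0)
Op 5: merge R1<->R3 -> R1=(0,0,0,0) R3=(0,0,0,0)
Op 6: merge R3<->R1 -> R3=(0,0,0,0) R1=(0,0,0,0)
Op 7: merge R3<->R1 -> R3=(0,0,0,0) R1=(0,0,0,0)
Op 8: merge R3<->R0 -> R3=(0,0,5,0) R0=(0,0,5,0)
Op 9: inc R3 by 5 -> R3=(0,0,5,5) value=10
Op 10: merge R1<->R3 -> R1=(0,0,5,5) R3=(0,0,5,5)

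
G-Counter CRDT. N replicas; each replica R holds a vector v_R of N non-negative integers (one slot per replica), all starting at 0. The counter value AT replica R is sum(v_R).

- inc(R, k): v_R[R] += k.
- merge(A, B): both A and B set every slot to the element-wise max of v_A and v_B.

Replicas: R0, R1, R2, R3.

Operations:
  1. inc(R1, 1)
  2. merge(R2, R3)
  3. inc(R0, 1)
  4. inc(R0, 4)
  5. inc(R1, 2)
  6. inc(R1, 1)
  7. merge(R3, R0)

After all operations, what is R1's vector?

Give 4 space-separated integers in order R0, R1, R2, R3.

Answer: 0 4 0 0

Derivation:
Op 1: inc R1 by 1 -> R1=(0,1,0,0) value=1
Op 2: merge R2<->R3 -> R2=(0,0,0,0) R3=(0,0,0,0)
Op 3: inc R0 by 1 -> R0=(1,0,0,0) value=1
Op 4: inc R0 by 4 -> R0=(5,0,0,0) value=5
Op 5: inc R1 by 2 -> R1=(0,3,0,0) value=3
Op 6: inc R1 by 1 -> R1=(0,4,0,0) value=4
Op 7: merge R3<->R0 -> R3=(5,0,0,0) R0=(5,0,0,0)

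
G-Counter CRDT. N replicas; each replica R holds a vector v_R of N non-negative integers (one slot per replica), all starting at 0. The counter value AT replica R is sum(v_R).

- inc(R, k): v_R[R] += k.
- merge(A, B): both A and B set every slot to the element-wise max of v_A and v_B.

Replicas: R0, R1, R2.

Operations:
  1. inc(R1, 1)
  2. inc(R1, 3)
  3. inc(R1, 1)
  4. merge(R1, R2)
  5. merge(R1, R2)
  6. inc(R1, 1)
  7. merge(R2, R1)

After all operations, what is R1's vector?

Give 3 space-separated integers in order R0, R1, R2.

Answer: 0 6 0

Derivation:
Op 1: inc R1 by 1 -> R1=(0,1,0) value=1
Op 2: inc R1 by 3 -> R1=(0,4,0) value=4
Op 3: inc R1 by 1 -> R1=(0,5,0) value=5
Op 4: merge R1<->R2 -> R1=(0,5,0) R2=(0,5,0)
Op 5: merge R1<->R2 -> R1=(0,5,0) R2=(0,5,0)
Op 6: inc R1 by 1 -> R1=(0,6,0) value=6
Op 7: merge R2<->R1 -> R2=(0,6,0) R1=(0,6,0)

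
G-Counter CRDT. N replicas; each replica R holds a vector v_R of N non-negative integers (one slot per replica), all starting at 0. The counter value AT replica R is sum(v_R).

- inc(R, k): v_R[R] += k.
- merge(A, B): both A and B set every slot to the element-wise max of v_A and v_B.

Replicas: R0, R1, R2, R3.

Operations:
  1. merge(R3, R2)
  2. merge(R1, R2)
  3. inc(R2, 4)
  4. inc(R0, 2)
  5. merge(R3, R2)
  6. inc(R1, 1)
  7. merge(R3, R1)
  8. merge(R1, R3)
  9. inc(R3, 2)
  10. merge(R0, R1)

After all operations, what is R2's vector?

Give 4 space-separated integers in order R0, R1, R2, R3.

Answer: 0 0 4 0

Derivation:
Op 1: merge R3<->R2 -> R3=(0,0,0,0) R2=(0,0,0,0)
Op 2: merge R1<->R2 -> R1=(0,0,0,0) R2=(0,0,0,0)
Op 3: inc R2 by 4 -> R2=(0,0,4,0) value=4
Op 4: inc R0 by 2 -> R0=(2,0,0,0) value=2
Op 5: merge R3<->R2 -> R3=(0,0,4,0) R2=(0,0,4,0)
Op 6: inc R1 by 1 -> R1=(0,1,0,0) value=1
Op 7: merge R3<->R1 -> R3=(0,1,4,0) R1=(0,1,4,0)
Op 8: merge R1<->R3 -> R1=(0,1,4,0) R3=(0,1,4,0)
Op 9: inc R3 by 2 -> R3=(0,1,4,2) value=7
Op 10: merge R0<->R1 -> R0=(2,1,4,0) R1=(2,1,4,0)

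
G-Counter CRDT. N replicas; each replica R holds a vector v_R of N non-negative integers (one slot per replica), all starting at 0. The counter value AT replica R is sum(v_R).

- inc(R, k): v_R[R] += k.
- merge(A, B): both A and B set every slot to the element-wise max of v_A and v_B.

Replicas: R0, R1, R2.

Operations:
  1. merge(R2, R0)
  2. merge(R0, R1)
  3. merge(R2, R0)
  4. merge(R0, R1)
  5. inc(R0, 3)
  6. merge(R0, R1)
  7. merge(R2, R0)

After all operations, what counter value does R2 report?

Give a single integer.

Op 1: merge R2<->R0 -> R2=(0,0,0) R0=(0,0,0)
Op 2: merge R0<->R1 -> R0=(0,0,0) R1=(0,0,0)
Op 3: merge R2<->R0 -> R2=(0,0,0) R0=(0,0,0)
Op 4: merge R0<->R1 -> R0=(0,0,0) R1=(0,0,0)
Op 5: inc R0 by 3 -> R0=(3,0,0) value=3
Op 6: merge R0<->R1 -> R0=(3,0,0) R1=(3,0,0)
Op 7: merge R2<->R0 -> R2=(3,0,0) R0=(3,0,0)

Answer: 3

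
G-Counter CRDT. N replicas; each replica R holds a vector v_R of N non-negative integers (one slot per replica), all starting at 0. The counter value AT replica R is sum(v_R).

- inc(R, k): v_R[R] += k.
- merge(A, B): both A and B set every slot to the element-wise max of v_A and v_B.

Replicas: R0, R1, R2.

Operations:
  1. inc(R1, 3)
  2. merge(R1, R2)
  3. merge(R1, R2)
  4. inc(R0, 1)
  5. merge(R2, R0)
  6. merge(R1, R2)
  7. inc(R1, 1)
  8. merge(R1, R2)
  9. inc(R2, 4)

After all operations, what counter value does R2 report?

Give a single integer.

Op 1: inc R1 by 3 -> R1=(0,3,0) value=3
Op 2: merge R1<->R2 -> R1=(0,3,0) R2=(0,3,0)
Op 3: merge R1<->R2 -> R1=(0,3,0) R2=(0,3,0)
Op 4: inc R0 by 1 -> R0=(1,0,0) value=1
Op 5: merge R2<->R0 -> R2=(1,3,0) R0=(1,3,0)
Op 6: merge R1<->R2 -> R1=(1,3,0) R2=(1,3,0)
Op 7: inc R1 by 1 -> R1=(1,4,0) value=5
Op 8: merge R1<->R2 -> R1=(1,4,0) R2=(1,4,0)
Op 9: inc R2 by 4 -> R2=(1,4,4) value=9

Answer: 9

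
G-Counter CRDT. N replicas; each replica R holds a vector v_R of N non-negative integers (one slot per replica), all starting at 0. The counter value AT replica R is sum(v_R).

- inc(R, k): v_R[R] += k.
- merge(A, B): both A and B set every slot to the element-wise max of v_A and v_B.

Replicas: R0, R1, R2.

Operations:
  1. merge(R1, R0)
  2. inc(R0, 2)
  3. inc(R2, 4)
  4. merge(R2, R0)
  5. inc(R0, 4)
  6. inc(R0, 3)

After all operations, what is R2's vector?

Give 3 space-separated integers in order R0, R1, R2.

Op 1: merge R1<->R0 -> R1=(0,0,0) R0=(0,0,0)
Op 2: inc R0 by 2 -> R0=(2,0,0) value=2
Op 3: inc R2 by 4 -> R2=(0,0,4) value=4
Op 4: merge R2<->R0 -> R2=(2,0,4) R0=(2,0,4)
Op 5: inc R0 by 4 -> R0=(6,0,4) value=10
Op 6: inc R0 by 3 -> R0=(9,0,4) value=13

Answer: 2 0 4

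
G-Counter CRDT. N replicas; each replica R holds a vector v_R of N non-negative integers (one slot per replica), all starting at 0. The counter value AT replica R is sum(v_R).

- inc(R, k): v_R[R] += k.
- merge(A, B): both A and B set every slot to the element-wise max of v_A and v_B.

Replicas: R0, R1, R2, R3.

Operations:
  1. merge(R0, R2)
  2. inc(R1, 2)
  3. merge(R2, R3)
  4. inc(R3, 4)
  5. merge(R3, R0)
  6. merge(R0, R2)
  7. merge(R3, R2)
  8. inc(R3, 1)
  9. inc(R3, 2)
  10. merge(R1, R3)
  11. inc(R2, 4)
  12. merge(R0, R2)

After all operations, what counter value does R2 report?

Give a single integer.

Answer: 8

Derivation:
Op 1: merge R0<->R2 -> R0=(0,0,0,0) R2=(0,0,0,0)
Op 2: inc R1 by 2 -> R1=(0,2,0,0) value=2
Op 3: merge R2<->R3 -> R2=(0,0,0,0) R3=(0,0,0,0)
Op 4: inc R3 by 4 -> R3=(0,0,0,4) value=4
Op 5: merge R3<->R0 -> R3=(0,0,0,4) R0=(0,0,0,4)
Op 6: merge R0<->R2 -> R0=(0,0,0,4) R2=(0,0,0,4)
Op 7: merge R3<->R2 -> R3=(0,0,0,4) R2=(0,0,0,4)
Op 8: inc R3 by 1 -> R3=(0,0,0,5) value=5
Op 9: inc R3 by 2 -> R3=(0,0,0,7) value=7
Op 10: merge R1<->R3 -> R1=(0,2,0,7) R3=(0,2,0,7)
Op 11: inc R2 by 4 -> R2=(0,0,4,4) value=8
Op 12: merge R0<->R2 -> R0=(0,0,4,4) R2=(0,0,4,4)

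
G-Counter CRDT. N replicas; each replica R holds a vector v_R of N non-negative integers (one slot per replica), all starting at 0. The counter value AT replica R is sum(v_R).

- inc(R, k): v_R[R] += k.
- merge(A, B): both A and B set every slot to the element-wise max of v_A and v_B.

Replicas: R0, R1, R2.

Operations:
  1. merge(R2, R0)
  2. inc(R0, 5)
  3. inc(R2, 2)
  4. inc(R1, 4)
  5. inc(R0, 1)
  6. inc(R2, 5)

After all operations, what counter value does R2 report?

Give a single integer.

Answer: 7

Derivation:
Op 1: merge R2<->R0 -> R2=(0,0,0) R0=(0,0,0)
Op 2: inc R0 by 5 -> R0=(5,0,0) value=5
Op 3: inc R2 by 2 -> R2=(0,0,2) value=2
Op 4: inc R1 by 4 -> R1=(0,4,0) value=4
Op 5: inc R0 by 1 -> R0=(6,0,0) value=6
Op 6: inc R2 by 5 -> R2=(0,0,7) value=7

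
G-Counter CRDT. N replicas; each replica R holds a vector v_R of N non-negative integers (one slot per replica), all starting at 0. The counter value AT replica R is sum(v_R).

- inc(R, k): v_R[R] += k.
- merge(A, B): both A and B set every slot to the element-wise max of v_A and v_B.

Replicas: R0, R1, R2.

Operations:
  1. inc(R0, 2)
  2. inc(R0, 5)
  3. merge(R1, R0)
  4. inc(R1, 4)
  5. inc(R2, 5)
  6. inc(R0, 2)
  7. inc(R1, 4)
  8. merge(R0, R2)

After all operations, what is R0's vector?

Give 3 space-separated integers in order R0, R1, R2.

Answer: 9 0 5

Derivation:
Op 1: inc R0 by 2 -> R0=(2,0,0) value=2
Op 2: inc R0 by 5 -> R0=(7,0,0) value=7
Op 3: merge R1<->R0 -> R1=(7,0,0) R0=(7,0,0)
Op 4: inc R1 by 4 -> R1=(7,4,0) value=11
Op 5: inc R2 by 5 -> R2=(0,0,5) value=5
Op 6: inc R0 by 2 -> R0=(9,0,0) value=9
Op 7: inc R1 by 4 -> R1=(7,8,0) value=15
Op 8: merge R0<->R2 -> R0=(9,0,5) R2=(9,0,5)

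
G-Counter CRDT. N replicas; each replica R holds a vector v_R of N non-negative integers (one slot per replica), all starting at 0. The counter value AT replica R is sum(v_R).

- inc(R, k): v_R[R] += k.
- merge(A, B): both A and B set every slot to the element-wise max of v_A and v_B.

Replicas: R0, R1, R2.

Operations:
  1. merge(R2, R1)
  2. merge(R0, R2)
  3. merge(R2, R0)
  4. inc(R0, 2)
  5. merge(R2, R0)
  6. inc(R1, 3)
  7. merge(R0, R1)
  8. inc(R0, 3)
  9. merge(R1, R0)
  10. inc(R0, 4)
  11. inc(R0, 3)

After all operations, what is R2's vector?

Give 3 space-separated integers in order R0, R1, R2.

Answer: 2 0 0

Derivation:
Op 1: merge R2<->R1 -> R2=(0,0,0) R1=(0,0,0)
Op 2: merge R0<->R2 -> R0=(0,0,0) R2=(0,0,0)
Op 3: merge R2<->R0 -> R2=(0,0,0) R0=(0,0,0)
Op 4: inc R0 by 2 -> R0=(2,0,0) value=2
Op 5: merge R2<->R0 -> R2=(2,0,0) R0=(2,0,0)
Op 6: inc R1 by 3 -> R1=(0,3,0) value=3
Op 7: merge R0<->R1 -> R0=(2,3,0) R1=(2,3,0)
Op 8: inc R0 by 3 -> R0=(5,3,0) value=8
Op 9: merge R1<->R0 -> R1=(5,3,0) R0=(5,3,0)
Op 10: inc R0 by 4 -> R0=(9,3,0) value=12
Op 11: inc R0 by 3 -> R0=(12,3,0) value=15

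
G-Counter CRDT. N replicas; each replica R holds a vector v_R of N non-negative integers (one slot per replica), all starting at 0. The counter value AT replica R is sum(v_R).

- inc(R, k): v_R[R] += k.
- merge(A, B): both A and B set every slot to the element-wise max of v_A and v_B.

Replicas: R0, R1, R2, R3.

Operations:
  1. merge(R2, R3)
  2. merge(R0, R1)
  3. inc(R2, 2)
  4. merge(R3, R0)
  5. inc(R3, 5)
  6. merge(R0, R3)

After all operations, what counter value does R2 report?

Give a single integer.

Op 1: merge R2<->R3 -> R2=(0,0,0,0) R3=(0,0,0,0)
Op 2: merge R0<->R1 -> R0=(0,0,0,0) R1=(0,0,0,0)
Op 3: inc R2 by 2 -> R2=(0,0,2,0) value=2
Op 4: merge R3<->R0 -> R3=(0,0,0,0) R0=(0,0,0,0)
Op 5: inc R3 by 5 -> R3=(0,0,0,5) value=5
Op 6: merge R0<->R3 -> R0=(0,0,0,5) R3=(0,0,0,5)

Answer: 2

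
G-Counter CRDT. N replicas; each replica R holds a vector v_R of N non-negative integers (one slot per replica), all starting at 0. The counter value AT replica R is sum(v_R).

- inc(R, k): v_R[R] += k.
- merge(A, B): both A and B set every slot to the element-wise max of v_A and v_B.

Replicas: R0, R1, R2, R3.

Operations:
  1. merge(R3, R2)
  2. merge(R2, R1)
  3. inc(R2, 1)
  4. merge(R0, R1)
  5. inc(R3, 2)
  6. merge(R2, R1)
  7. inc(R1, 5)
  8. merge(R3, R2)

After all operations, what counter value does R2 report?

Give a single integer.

Answer: 3

Derivation:
Op 1: merge R3<->R2 -> R3=(0,0,0,0) R2=(0,0,0,0)
Op 2: merge R2<->R1 -> R2=(0,0,0,0) R1=(0,0,0,0)
Op 3: inc R2 by 1 -> R2=(0,0,1,0) value=1
Op 4: merge R0<->R1 -> R0=(0,0,0,0) R1=(0,0,0,0)
Op 5: inc R3 by 2 -> R3=(0,0,0,2) value=2
Op 6: merge R2<->R1 -> R2=(0,0,1,0) R1=(0,0,1,0)
Op 7: inc R1 by 5 -> R1=(0,5,1,0) value=6
Op 8: merge R3<->R2 -> R3=(0,0,1,2) R2=(0,0,1,2)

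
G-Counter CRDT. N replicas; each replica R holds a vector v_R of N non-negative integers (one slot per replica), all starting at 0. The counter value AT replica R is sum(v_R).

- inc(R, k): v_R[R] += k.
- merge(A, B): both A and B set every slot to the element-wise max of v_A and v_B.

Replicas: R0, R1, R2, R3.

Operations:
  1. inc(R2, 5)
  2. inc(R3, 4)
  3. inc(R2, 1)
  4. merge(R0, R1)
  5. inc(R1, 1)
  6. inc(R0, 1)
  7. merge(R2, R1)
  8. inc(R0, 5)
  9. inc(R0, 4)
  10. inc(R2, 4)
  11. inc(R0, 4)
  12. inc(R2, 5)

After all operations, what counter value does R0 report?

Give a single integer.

Answer: 14

Derivation:
Op 1: inc R2 by 5 -> R2=(0,0,5,0) value=5
Op 2: inc R3 by 4 -> R3=(0,0,0,4) value=4
Op 3: inc R2 by 1 -> R2=(0,0,6,0) value=6
Op 4: merge R0<->R1 -> R0=(0,0,0,0) R1=(0,0,0,0)
Op 5: inc R1 by 1 -> R1=(0,1,0,0) value=1
Op 6: inc R0 by 1 -> R0=(1,0,0,0) value=1
Op 7: merge R2<->R1 -> R2=(0,1,6,0) R1=(0,1,6,0)
Op 8: inc R0 by 5 -> R0=(6,0,0,0) value=6
Op 9: inc R0 by 4 -> R0=(10,0,0,0) value=10
Op 10: inc R2 by 4 -> R2=(0,1,10,0) value=11
Op 11: inc R0 by 4 -> R0=(14,0,0,0) value=14
Op 12: inc R2 by 5 -> R2=(0,1,15,0) value=16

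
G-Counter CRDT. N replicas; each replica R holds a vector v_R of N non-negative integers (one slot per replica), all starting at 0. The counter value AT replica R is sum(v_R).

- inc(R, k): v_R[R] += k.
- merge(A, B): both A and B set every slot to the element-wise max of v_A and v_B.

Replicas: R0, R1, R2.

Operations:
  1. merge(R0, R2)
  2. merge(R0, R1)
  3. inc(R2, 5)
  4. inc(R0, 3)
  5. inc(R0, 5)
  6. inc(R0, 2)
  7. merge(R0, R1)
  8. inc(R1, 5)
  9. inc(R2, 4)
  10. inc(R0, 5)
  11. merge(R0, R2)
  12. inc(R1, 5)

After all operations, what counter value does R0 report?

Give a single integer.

Answer: 24

Derivation:
Op 1: merge R0<->R2 -> R0=(0,0,0) R2=(0,0,0)
Op 2: merge R0<->R1 -> R0=(0,0,0) R1=(0,0,0)
Op 3: inc R2 by 5 -> R2=(0,0,5) value=5
Op 4: inc R0 by 3 -> R0=(3,0,0) value=3
Op 5: inc R0 by 5 -> R0=(8,0,0) value=8
Op 6: inc R0 by 2 -> R0=(10,0,0) value=10
Op 7: merge R0<->R1 -> R0=(10,0,0) R1=(10,0,0)
Op 8: inc R1 by 5 -> R1=(10,5,0) value=15
Op 9: inc R2 by 4 -> R2=(0,0,9) value=9
Op 10: inc R0 by 5 -> R0=(15,0,0) value=15
Op 11: merge R0<->R2 -> R0=(15,0,9) R2=(15,0,9)
Op 12: inc R1 by 5 -> R1=(10,10,0) value=20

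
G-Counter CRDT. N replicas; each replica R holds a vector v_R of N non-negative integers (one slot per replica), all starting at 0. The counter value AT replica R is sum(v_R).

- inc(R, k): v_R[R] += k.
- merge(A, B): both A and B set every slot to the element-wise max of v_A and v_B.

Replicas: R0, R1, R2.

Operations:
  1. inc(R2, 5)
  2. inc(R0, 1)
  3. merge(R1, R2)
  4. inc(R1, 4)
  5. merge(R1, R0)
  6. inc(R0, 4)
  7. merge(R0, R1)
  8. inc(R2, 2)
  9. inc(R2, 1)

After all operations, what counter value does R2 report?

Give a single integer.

Op 1: inc R2 by 5 -> R2=(0,0,5) value=5
Op 2: inc R0 by 1 -> R0=(1,0,0) value=1
Op 3: merge R1<->R2 -> R1=(0,0,5) R2=(0,0,5)
Op 4: inc R1 by 4 -> R1=(0,4,5) value=9
Op 5: merge R1<->R0 -> R1=(1,4,5) R0=(1,4,5)
Op 6: inc R0 by 4 -> R0=(5,4,5) value=14
Op 7: merge R0<->R1 -> R0=(5,4,5) R1=(5,4,5)
Op 8: inc R2 by 2 -> R2=(0,0,7) value=7
Op 9: inc R2 by 1 -> R2=(0,0,8) value=8

Answer: 8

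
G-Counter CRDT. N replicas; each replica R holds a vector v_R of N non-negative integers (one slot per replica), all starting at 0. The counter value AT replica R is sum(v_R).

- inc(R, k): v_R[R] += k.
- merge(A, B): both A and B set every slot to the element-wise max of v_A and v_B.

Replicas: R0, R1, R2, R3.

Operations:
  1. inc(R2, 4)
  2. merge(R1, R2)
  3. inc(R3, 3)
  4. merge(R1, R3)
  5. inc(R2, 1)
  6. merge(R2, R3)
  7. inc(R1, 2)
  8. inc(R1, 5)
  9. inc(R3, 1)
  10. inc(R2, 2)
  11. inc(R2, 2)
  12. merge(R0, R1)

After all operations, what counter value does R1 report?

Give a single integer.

Answer: 14

Derivation:
Op 1: inc R2 by 4 -> R2=(0,0,4,0) value=4
Op 2: merge R1<->R2 -> R1=(0,0,4,0) R2=(0,0,4,0)
Op 3: inc R3 by 3 -> R3=(0,0,0,3) value=3
Op 4: merge R1<->R3 -> R1=(0,0,4,3) R3=(0,0,4,3)
Op 5: inc R2 by 1 -> R2=(0,0,5,0) value=5
Op 6: merge R2<->R3 -> R2=(0,0,5,3) R3=(0,0,5,3)
Op 7: inc R1 by 2 -> R1=(0,2,4,3) value=9
Op 8: inc R1 by 5 -> R1=(0,7,4,3) value=14
Op 9: inc R3 by 1 -> R3=(0,0,5,4) value=9
Op 10: inc R2 by 2 -> R2=(0,0,7,3) value=10
Op 11: inc R2 by 2 -> R2=(0,0,9,3) value=12
Op 12: merge R0<->R1 -> R0=(0,7,4,3) R1=(0,7,4,3)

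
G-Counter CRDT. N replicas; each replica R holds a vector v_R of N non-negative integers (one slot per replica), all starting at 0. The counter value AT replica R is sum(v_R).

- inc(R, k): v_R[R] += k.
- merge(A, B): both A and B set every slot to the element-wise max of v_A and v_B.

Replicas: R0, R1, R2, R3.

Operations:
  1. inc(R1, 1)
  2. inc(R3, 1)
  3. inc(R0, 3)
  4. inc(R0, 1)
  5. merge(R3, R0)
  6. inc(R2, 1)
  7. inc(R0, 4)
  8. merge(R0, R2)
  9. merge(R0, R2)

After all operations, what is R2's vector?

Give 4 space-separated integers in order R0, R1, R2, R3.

Answer: 8 0 1 1

Derivation:
Op 1: inc R1 by 1 -> R1=(0,1,0,0) value=1
Op 2: inc R3 by 1 -> R3=(0,0,0,1) value=1
Op 3: inc R0 by 3 -> R0=(3,0,0,0) value=3
Op 4: inc R0 by 1 -> R0=(4,0,0,0) value=4
Op 5: merge R3<->R0 -> R3=(4,0,0,1) R0=(4,0,0,1)
Op 6: inc R2 by 1 -> R2=(0,0,1,0) value=1
Op 7: inc R0 by 4 -> R0=(8,0,0,1) value=9
Op 8: merge R0<->R2 -> R0=(8,0,1,1) R2=(8,0,1,1)
Op 9: merge R0<->R2 -> R0=(8,0,1,1) R2=(8,0,1,1)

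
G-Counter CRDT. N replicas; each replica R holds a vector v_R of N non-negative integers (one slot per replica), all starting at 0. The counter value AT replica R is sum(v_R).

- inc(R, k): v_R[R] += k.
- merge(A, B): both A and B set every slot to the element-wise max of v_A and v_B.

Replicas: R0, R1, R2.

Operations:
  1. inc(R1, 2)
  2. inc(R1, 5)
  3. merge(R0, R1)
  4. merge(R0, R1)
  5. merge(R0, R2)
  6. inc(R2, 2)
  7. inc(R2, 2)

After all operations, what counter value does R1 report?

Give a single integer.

Op 1: inc R1 by 2 -> R1=(0,2,0) value=2
Op 2: inc R1 by 5 -> R1=(0,7,0) value=7
Op 3: merge R0<->R1 -> R0=(0,7,0) R1=(0,7,0)
Op 4: merge R0<->R1 -> R0=(0,7,0) R1=(0,7,0)
Op 5: merge R0<->R2 -> R0=(0,7,0) R2=(0,7,0)
Op 6: inc R2 by 2 -> R2=(0,7,2) value=9
Op 7: inc R2 by 2 -> R2=(0,7,4) value=11

Answer: 7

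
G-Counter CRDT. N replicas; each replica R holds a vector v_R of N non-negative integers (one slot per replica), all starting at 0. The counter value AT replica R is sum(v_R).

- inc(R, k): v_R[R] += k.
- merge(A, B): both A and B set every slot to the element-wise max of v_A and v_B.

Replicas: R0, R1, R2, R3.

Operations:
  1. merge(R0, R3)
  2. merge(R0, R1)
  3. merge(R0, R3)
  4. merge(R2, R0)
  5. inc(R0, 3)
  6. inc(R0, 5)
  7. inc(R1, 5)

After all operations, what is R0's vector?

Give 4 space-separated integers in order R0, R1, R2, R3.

Op 1: merge R0<->R3 -> R0=(0,0,0,0) R3=(0,0,0,0)
Op 2: merge R0<->R1 -> R0=(0,0,0,0) R1=(0,0,0,0)
Op 3: merge R0<->R3 -> R0=(0,0,0,0) R3=(0,0,0,0)
Op 4: merge R2<->R0 -> R2=(0,0,0,0) R0=(0,0,0,0)
Op 5: inc R0 by 3 -> R0=(3,0,0,0) value=3
Op 6: inc R0 by 5 -> R0=(8,0,0,0) value=8
Op 7: inc R1 by 5 -> R1=(0,5,0,0) value=5

Answer: 8 0 0 0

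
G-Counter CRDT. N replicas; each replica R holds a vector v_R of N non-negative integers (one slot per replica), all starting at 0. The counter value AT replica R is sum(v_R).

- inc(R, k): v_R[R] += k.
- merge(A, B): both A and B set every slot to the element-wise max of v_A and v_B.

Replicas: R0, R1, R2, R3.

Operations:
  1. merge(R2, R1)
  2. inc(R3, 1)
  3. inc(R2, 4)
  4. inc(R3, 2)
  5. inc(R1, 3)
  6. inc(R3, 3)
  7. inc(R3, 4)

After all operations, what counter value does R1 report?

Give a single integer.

Answer: 3

Derivation:
Op 1: merge R2<->R1 -> R2=(0,0,0,0) R1=(0,0,0,0)
Op 2: inc R3 by 1 -> R3=(0,0,0,1) value=1
Op 3: inc R2 by 4 -> R2=(0,0,4,0) value=4
Op 4: inc R3 by 2 -> R3=(0,0,0,3) value=3
Op 5: inc R1 by 3 -> R1=(0,3,0,0) value=3
Op 6: inc R3 by 3 -> R3=(0,0,0,6) value=6
Op 7: inc R3 by 4 -> R3=(0,0,0,10) value=10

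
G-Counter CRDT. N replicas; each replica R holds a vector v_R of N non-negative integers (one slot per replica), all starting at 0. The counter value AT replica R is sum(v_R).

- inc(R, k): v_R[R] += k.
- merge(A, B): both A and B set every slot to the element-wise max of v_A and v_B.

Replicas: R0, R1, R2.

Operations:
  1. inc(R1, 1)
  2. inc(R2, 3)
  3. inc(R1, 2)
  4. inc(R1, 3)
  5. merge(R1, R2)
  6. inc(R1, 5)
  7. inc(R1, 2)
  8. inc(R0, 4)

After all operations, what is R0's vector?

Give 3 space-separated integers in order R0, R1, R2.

Op 1: inc R1 by 1 -> R1=(0,1,0) value=1
Op 2: inc R2 by 3 -> R2=(0,0,3) value=3
Op 3: inc R1 by 2 -> R1=(0,3,0) value=3
Op 4: inc R1 by 3 -> R1=(0,6,0) value=6
Op 5: merge R1<->R2 -> R1=(0,6,3) R2=(0,6,3)
Op 6: inc R1 by 5 -> R1=(0,11,3) value=14
Op 7: inc R1 by 2 -> R1=(0,13,3) value=16
Op 8: inc R0 by 4 -> R0=(4,0,0) value=4

Answer: 4 0 0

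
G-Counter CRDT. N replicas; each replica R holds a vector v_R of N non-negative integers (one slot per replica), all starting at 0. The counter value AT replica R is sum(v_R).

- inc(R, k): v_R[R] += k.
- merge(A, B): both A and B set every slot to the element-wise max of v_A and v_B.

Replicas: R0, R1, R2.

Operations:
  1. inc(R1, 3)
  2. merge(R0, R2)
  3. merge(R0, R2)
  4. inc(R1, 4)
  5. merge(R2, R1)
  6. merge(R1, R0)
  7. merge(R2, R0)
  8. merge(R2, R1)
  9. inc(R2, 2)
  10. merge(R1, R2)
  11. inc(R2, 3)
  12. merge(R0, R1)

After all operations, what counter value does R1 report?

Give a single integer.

Op 1: inc R1 by 3 -> R1=(0,3,0) value=3
Op 2: merge R0<->R2 -> R0=(0,0,0) R2=(0,0,0)
Op 3: merge R0<->R2 -> R0=(0,0,0) R2=(0,0,0)
Op 4: inc R1 by 4 -> R1=(0,7,0) value=7
Op 5: merge R2<->R1 -> R2=(0,7,0) R1=(0,7,0)
Op 6: merge R1<->R0 -> R1=(0,7,0) R0=(0,7,0)
Op 7: merge R2<->R0 -> R2=(0,7,0) R0=(0,7,0)
Op 8: merge R2<->R1 -> R2=(0,7,0) R1=(0,7,0)
Op 9: inc R2 by 2 -> R2=(0,7,2) value=9
Op 10: merge R1<->R2 -> R1=(0,7,2) R2=(0,7,2)
Op 11: inc R2 by 3 -> R2=(0,7,5) value=12
Op 12: merge R0<->R1 -> R0=(0,7,2) R1=(0,7,2)

Answer: 9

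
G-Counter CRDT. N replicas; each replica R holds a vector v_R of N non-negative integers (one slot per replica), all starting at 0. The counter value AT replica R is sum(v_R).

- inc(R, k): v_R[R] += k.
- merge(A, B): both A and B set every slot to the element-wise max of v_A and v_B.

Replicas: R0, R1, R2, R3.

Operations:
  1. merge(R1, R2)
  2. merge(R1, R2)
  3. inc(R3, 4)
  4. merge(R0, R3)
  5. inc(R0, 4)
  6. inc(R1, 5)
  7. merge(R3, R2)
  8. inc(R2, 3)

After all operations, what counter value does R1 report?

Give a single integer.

Answer: 5

Derivation:
Op 1: merge R1<->R2 -> R1=(0,0,0,0) R2=(0,0,0,0)
Op 2: merge R1<->R2 -> R1=(0,0,0,0) R2=(0,0,0,0)
Op 3: inc R3 by 4 -> R3=(0,0,0,4) value=4
Op 4: merge R0<->R3 -> R0=(0,0,0,4) R3=(0,0,0,4)
Op 5: inc R0 by 4 -> R0=(4,0,0,4) value=8
Op 6: inc R1 by 5 -> R1=(0,5,0,0) value=5
Op 7: merge R3<->R2 -> R3=(0,0,0,4) R2=(0,0,0,4)
Op 8: inc R2 by 3 -> R2=(0,0,3,4) value=7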